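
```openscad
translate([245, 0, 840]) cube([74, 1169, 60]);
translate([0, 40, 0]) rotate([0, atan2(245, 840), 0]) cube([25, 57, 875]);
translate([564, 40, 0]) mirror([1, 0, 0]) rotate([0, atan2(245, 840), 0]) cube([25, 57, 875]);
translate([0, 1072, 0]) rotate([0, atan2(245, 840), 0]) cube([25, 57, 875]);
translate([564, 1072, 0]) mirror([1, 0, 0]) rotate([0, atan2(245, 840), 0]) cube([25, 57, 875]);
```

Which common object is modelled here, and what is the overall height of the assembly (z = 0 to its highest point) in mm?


A sawhorse. The overall height is 900 mm.

A beam across two mirrored pairs of raked legs — a sawhorse. The beam's underside is at z = 840 (matching the legs' vertical rise in atan2(245, 840)) and the beam is 60 mm tall, so its top is at 840 + 60 = 900 mm. The raked legs top out at the beam's underside, so that is the highest point.


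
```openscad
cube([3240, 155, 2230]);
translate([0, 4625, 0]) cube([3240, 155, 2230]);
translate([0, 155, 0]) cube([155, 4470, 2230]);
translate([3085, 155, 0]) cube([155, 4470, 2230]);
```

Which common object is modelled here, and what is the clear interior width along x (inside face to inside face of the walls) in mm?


A house (or room) frame. The interior width is 2930 mm.

Four 2230 mm walls enclosing a rectangle with no floor or roof — a room or house frame. Outside width is 3240 mm and wall thickness is 155 mm, so the interior width is 3240 − 2 × 155 = 2930 mm.


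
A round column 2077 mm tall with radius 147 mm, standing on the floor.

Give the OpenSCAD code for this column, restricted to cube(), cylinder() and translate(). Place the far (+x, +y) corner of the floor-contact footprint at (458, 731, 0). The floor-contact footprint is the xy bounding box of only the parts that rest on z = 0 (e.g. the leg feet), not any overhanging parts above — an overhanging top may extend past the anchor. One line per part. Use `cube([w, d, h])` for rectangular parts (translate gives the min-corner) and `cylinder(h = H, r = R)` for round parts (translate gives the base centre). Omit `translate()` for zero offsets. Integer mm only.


translate([311, 584, 0]) cylinder(h = 2077, r = 147);


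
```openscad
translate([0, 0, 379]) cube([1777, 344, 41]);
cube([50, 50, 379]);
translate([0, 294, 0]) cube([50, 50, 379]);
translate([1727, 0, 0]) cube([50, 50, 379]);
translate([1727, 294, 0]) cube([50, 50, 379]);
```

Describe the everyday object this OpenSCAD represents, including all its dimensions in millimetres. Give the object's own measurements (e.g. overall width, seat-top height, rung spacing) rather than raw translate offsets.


A long wooden bench with a 1777 mm (x) × 344 mm (y) seat, 41 mm thick, its top surface 420 mm above the floor. Four 50 mm square legs at the seat corners, flush with the edges, run from z = 0 to the seat underside.


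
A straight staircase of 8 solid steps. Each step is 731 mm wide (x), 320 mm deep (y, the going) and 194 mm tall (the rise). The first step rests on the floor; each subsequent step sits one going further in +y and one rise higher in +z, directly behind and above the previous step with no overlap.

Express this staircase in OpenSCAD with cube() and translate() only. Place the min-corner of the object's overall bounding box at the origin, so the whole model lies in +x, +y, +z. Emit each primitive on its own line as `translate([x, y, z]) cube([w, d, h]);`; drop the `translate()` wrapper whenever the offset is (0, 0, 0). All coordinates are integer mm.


cube([731, 320, 194]);
translate([0, 320, 194]) cube([731, 320, 194]);
translate([0, 640, 388]) cube([731, 320, 194]);
translate([0, 960, 582]) cube([731, 320, 194]);
translate([0, 1280, 776]) cube([731, 320, 194]);
translate([0, 1600, 970]) cube([731, 320, 194]);
translate([0, 1920, 1164]) cube([731, 320, 194]);
translate([0, 2240, 1358]) cube([731, 320, 194]);


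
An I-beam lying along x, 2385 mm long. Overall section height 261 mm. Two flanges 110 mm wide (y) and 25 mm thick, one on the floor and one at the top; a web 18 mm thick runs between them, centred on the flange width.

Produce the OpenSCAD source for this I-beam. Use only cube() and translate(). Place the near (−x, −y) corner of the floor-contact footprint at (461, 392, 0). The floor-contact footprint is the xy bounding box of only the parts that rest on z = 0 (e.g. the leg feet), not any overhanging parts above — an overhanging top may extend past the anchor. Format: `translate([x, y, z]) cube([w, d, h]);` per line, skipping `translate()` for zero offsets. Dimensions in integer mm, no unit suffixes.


translate([461, 392, 0]) cube([2385, 110, 25]);
translate([461, 438, 25]) cube([2385, 18, 211]);
translate([461, 392, 236]) cube([2385, 110, 25]);


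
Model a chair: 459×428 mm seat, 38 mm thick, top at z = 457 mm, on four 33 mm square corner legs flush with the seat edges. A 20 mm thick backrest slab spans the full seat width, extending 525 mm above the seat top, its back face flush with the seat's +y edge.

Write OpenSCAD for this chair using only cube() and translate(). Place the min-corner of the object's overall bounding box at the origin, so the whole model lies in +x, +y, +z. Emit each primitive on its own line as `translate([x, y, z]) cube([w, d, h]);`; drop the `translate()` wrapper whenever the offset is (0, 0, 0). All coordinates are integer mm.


translate([0, 0, 419]) cube([459, 428, 38]);
cube([33, 33, 419]);
translate([426, 0, 0]) cube([33, 33, 419]);
translate([0, 395, 0]) cube([33, 33, 419]);
translate([426, 395, 0]) cube([33, 33, 419]);
translate([0, 408, 457]) cube([459, 20, 525]);


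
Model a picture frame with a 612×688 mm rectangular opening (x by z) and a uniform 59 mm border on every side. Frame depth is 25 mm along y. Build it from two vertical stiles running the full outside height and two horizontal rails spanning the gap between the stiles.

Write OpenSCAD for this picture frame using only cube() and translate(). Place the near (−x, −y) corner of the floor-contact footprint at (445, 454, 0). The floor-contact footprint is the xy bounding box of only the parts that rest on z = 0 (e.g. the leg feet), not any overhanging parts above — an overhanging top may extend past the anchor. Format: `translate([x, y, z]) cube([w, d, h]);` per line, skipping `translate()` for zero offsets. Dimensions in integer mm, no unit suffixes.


translate([445, 454, 0]) cube([59, 25, 806]);
translate([1116, 454, 0]) cube([59, 25, 806]);
translate([504, 454, 0]) cube([612, 25, 59]);
translate([504, 454, 747]) cube([612, 25, 59]);


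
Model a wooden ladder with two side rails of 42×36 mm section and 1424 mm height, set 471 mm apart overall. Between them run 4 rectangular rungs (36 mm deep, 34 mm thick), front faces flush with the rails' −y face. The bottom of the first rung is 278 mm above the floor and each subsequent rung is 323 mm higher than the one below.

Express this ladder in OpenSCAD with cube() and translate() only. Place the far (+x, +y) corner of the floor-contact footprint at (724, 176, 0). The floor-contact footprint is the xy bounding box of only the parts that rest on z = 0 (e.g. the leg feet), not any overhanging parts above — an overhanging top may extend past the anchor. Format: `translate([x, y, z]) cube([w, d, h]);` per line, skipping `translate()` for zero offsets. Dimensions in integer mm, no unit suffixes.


translate([253, 140, 0]) cube([42, 36, 1424]);
translate([682, 140, 0]) cube([42, 36, 1424]);
translate([295, 140, 278]) cube([387, 36, 34]);
translate([295, 140, 601]) cube([387, 36, 34]);
translate([295, 140, 924]) cube([387, 36, 34]);
translate([295, 140, 1247]) cube([387, 36, 34]);


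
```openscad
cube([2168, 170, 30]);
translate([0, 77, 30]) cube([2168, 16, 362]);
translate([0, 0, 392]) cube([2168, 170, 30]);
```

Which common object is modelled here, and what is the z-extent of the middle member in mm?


An I-beam. The web height is 362 mm.

Two wide flanges with a thin centred web — an I-beam. Overall 422 mm minus two 30 mm flanges gives a web of 422 − 2·30 = 362 mm.


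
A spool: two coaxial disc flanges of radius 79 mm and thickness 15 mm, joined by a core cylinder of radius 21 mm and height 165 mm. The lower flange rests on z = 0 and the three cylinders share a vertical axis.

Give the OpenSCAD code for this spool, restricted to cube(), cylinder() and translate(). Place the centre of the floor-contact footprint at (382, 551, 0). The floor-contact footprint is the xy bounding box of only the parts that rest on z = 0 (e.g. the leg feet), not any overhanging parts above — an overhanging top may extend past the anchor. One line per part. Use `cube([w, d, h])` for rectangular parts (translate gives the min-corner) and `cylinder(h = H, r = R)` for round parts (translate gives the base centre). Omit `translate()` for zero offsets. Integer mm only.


translate([382, 551, 0]) cylinder(h = 15, r = 79);
translate([382, 551, 15]) cylinder(h = 165, r = 21);
translate([382, 551, 180]) cylinder(h = 15, r = 79);


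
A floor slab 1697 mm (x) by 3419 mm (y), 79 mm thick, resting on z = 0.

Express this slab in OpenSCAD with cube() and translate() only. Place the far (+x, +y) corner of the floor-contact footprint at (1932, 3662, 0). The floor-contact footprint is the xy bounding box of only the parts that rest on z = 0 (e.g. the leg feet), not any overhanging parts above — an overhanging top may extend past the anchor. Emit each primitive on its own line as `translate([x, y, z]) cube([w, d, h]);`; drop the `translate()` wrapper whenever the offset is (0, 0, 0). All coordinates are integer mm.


translate([235, 243, 0]) cube([1697, 3419, 79]);


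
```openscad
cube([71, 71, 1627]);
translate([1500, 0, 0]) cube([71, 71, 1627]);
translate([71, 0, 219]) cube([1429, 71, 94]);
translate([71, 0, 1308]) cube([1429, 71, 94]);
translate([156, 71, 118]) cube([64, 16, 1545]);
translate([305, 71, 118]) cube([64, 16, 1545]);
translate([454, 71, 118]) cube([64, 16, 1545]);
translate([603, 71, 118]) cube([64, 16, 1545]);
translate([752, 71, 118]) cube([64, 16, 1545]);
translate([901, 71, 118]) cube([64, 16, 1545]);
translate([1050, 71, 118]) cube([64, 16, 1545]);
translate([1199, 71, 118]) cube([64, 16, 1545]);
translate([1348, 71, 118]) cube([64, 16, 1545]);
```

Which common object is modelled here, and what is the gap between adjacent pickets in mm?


A fence section. The picket gap is 85 mm.

Two posts, two rails, 9 pickets — a fence section. Span 1429 mm holds 9 pickets of 64 mm with 10 equal gaps: ⌊(1429 − 9·64) / 10⌋ = 85 mm.


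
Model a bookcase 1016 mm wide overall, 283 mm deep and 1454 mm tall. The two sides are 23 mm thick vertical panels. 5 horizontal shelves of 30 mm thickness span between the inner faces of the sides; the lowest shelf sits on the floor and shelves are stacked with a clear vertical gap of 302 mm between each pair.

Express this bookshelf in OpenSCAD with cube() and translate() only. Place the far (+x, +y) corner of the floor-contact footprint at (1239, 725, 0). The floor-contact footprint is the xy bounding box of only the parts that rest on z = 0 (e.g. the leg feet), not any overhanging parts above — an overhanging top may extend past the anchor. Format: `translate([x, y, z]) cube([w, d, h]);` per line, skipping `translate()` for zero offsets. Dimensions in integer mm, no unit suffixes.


translate([223, 442, 0]) cube([23, 283, 1454]);
translate([1216, 442, 0]) cube([23, 283, 1454]);
translate([246, 442, 0]) cube([970, 283, 30]);
translate([246, 442, 332]) cube([970, 283, 30]);
translate([246, 442, 664]) cube([970, 283, 30]);
translate([246, 442, 996]) cube([970, 283, 30]);
translate([246, 442, 1328]) cube([970, 283, 30]);


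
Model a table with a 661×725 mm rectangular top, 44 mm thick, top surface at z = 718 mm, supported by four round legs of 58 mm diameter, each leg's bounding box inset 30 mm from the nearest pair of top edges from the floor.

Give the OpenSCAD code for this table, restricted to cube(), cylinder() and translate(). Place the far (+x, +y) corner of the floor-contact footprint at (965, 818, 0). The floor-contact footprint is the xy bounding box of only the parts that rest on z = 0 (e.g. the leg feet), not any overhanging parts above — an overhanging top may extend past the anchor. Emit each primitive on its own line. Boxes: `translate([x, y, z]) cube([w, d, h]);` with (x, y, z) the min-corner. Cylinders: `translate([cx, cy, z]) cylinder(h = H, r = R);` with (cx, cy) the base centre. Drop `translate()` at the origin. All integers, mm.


translate([334, 123, 674]) cube([661, 725, 44]);
translate([393, 182, 0]) cylinder(h = 674, r = 29);
translate([936, 182, 0]) cylinder(h = 674, r = 29);
translate([393, 789, 0]) cylinder(h = 674, r = 29);
translate([936, 789, 0]) cylinder(h = 674, r = 29);


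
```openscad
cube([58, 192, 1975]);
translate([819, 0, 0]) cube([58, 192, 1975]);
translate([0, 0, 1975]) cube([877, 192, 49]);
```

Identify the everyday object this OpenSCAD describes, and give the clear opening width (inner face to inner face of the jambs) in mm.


A door frame. The clear opening width is 761 mm.

Two 1975 mm tall posts with a header on top — a door frame. The left jamb is 58 mm wide at x = 0; the right jamb starts at x = 819. The clear opening is 819 − 58 = 761 mm.


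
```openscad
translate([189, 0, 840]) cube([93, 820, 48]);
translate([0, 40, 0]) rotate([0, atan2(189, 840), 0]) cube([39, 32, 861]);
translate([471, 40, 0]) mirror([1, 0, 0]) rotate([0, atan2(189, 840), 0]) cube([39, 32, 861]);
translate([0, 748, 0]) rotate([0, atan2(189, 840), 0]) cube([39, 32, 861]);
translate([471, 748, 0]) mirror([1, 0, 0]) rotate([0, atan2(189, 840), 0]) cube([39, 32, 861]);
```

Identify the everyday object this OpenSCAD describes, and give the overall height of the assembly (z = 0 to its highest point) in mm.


A sawhorse. The overall height is 888 mm.

A beam across two mirrored pairs of raked legs — a sawhorse. The beam's underside is at z = 840 (matching the legs' vertical rise in atan2(189, 840)) and the beam is 48 mm tall, so its top is at 840 + 48 = 888 mm. The raked legs top out at the beam's underside, so that is the highest point.


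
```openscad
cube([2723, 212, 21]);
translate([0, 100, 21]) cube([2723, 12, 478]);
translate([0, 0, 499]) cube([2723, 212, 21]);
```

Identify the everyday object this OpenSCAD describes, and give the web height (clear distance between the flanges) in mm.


An I-beam. The web height is 478 mm.

Two wide flanges with a thin centred web — an I-beam. Overall 520 mm minus two 21 mm flanges gives a web of 520 − 2·21 = 478 mm.


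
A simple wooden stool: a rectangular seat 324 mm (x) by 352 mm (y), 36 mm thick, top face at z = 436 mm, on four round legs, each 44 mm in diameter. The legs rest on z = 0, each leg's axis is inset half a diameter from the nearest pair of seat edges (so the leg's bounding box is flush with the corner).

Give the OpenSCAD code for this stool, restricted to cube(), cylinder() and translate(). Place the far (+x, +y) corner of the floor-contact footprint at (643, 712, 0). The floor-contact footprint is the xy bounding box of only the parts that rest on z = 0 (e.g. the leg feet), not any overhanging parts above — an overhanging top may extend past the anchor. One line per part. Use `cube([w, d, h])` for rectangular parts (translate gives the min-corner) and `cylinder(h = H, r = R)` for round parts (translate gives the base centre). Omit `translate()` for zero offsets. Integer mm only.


translate([319, 360, 400]) cube([324, 352, 36]);
translate([341, 382, 0]) cylinder(h = 400, r = 22);
translate([621, 382, 0]) cylinder(h = 400, r = 22);
translate([341, 690, 0]) cylinder(h = 400, r = 22);
translate([621, 690, 0]) cylinder(h = 400, r = 22);


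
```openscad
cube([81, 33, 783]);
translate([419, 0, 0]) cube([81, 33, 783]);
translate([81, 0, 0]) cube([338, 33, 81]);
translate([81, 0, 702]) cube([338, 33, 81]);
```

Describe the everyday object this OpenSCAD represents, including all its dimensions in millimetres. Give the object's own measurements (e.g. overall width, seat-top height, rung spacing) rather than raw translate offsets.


A rectangular picture frame lying in the x–z plane (depth along y). The opening is 338 mm wide (x) by 621 mm tall (z), surrounded by a border 81 mm wide on all four sides. The frame is 33 mm deep and is made of two full-height vertical stiles with two horizontal rails fitted between them.


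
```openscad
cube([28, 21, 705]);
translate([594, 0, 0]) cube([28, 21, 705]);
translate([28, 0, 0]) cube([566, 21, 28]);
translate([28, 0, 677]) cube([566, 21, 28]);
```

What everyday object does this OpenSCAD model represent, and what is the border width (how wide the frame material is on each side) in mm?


A picture frame. The border width is 28 mm.

Four thin pieces enclosing a rectangular opening — a picture frame. The two full-height stiles are 705 mm tall; the top rail sits at z = 677 and is 28 mm tall, so the border above the opening is 705 − 677 = 28 mm, matching the stile x-width.


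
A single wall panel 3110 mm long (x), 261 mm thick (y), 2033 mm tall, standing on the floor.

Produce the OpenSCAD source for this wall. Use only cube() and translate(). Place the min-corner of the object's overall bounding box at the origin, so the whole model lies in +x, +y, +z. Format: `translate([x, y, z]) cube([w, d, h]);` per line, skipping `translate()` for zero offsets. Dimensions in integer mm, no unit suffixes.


cube([3110, 261, 2033]);


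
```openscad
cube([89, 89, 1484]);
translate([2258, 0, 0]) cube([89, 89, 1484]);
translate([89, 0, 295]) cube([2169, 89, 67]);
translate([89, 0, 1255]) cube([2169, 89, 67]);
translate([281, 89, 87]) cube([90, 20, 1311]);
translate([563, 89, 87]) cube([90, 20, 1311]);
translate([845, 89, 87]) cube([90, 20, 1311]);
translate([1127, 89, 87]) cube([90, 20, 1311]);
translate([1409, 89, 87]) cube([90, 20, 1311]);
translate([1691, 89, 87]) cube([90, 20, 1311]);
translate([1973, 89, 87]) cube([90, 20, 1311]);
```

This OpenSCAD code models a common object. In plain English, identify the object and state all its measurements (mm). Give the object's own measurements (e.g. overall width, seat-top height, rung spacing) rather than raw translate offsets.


A fence section. Two 89×89 mm posts, 1484 mm tall, stand on the floor with a clear span of 2169 mm between their inner faces. Two horizontal rails of 89×67 mm section span the gap between the posts with their undersides at z = 295 mm and z = 1255 mm, flush with the posts' −y face. 7 pickets, each 90 mm wide, 20 mm thick and 1311 mm tall, are fixed to the +y face of the rails with their bottoms at z = 87 mm, spaced across the span with a 192 mm gap after the −x post and between neighbouring pickets, with 195 mm left before the +x post.


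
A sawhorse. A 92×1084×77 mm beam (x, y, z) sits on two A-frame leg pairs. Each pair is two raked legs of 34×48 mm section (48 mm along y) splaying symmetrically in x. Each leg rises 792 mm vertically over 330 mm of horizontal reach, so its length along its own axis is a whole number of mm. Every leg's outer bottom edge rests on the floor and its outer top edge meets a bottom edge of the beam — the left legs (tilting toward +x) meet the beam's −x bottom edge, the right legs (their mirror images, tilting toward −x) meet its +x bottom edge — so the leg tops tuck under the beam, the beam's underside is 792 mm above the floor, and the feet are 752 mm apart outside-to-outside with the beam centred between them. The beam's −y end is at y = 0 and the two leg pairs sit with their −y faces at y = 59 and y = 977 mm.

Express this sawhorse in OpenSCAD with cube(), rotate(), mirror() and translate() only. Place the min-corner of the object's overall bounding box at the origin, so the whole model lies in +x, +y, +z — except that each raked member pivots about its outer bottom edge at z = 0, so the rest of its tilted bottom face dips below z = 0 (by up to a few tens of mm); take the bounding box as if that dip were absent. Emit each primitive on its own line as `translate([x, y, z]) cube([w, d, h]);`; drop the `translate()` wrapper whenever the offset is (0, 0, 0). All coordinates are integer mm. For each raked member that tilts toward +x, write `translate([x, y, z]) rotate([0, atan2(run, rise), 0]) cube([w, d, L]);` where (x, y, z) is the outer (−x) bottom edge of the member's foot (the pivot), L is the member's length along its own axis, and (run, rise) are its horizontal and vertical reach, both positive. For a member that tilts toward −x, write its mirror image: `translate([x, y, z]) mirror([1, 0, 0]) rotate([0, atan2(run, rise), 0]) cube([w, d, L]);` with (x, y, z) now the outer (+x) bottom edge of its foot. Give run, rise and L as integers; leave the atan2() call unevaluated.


translate([330, 0, 792]) cube([92, 1084, 77]);
translate([0, 59, 0]) rotate([0, atan2(330, 792), 0]) cube([34, 48, 858]);
translate([752, 59, 0]) mirror([1, 0, 0]) rotate([0, atan2(330, 792), 0]) cube([34, 48, 858]);
translate([0, 977, 0]) rotate([0, atan2(330, 792), 0]) cube([34, 48, 858]);
translate([752, 977, 0]) mirror([1, 0, 0]) rotate([0, atan2(330, 792), 0]) cube([34, 48, 858]);


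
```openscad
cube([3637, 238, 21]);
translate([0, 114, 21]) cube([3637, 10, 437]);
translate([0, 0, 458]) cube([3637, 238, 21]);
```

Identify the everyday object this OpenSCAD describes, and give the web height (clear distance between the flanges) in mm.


An I-beam. The web height is 437 mm.

Two wide flanges with a thin centred web — an I-beam. Overall 479 mm minus two 21 mm flanges gives a web of 479 − 2·21 = 437 mm.


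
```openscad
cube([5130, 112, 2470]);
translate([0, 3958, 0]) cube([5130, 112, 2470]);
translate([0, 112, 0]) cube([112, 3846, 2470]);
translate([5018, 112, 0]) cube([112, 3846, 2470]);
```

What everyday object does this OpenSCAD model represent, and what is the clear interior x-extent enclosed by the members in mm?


A house (or room) frame. The interior width is 4906 mm.

Four 2470 mm walls enclosing a rectangle with no floor or roof — a room or house frame. Outside width is 5130 mm and wall thickness is 112 mm, so the interior width is 5130 − 2 × 112 = 4906 mm.


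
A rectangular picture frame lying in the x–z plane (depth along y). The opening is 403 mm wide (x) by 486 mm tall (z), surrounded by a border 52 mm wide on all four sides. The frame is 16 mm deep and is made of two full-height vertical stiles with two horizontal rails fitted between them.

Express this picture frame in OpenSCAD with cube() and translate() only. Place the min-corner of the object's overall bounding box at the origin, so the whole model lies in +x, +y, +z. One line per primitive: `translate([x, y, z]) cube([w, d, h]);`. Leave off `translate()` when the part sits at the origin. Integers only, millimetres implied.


cube([52, 16, 590]);
translate([455, 0, 0]) cube([52, 16, 590]);
translate([52, 0, 0]) cube([403, 16, 52]);
translate([52, 0, 538]) cube([403, 16, 52]);


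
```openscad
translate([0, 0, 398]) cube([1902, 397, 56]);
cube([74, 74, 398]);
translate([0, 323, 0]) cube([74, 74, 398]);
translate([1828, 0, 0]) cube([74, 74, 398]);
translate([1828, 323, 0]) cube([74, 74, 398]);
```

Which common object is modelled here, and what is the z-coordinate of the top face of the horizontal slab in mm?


A bench. The seat-top height is 454 mm.

A long slab on four corner posts — a bench. The slab sits at z = 398 with thickness 56, so the top is 398 + 56 = 454 mm.


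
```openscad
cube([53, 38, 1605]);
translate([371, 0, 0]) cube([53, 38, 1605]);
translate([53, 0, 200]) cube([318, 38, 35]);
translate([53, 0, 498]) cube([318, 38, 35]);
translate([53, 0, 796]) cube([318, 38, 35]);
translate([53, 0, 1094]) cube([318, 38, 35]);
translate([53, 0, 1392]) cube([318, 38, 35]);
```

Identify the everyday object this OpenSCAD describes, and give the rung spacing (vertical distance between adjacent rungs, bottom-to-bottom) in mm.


A ladder. The rung spacing is 298 mm.

Two tall 53×38 posts with 5 short bars between them — a ladder. Adjacent rungs sit at z = 200 and z = 498, so the spacing is 498 − 200 = 298 mm.


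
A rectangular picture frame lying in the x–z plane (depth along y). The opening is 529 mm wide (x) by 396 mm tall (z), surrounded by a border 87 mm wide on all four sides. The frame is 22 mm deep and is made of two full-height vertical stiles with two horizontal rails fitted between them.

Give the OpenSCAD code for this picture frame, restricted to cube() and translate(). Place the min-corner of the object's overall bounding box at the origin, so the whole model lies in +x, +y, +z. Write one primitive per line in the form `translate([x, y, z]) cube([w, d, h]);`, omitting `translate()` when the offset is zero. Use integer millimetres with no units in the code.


cube([87, 22, 570]);
translate([616, 0, 0]) cube([87, 22, 570]);
translate([87, 0, 0]) cube([529, 22, 87]);
translate([87, 0, 483]) cube([529, 22, 87]);


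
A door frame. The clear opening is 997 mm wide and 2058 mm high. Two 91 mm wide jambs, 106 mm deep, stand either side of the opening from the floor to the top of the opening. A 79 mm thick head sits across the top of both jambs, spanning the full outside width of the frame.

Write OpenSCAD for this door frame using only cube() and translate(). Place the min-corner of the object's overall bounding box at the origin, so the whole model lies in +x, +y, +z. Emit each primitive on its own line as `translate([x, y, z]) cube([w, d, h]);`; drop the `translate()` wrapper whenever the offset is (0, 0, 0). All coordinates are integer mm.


cube([91, 106, 2058]);
translate([1088, 0, 0]) cube([91, 106, 2058]);
translate([0, 0, 2058]) cube([1179, 106, 79]);


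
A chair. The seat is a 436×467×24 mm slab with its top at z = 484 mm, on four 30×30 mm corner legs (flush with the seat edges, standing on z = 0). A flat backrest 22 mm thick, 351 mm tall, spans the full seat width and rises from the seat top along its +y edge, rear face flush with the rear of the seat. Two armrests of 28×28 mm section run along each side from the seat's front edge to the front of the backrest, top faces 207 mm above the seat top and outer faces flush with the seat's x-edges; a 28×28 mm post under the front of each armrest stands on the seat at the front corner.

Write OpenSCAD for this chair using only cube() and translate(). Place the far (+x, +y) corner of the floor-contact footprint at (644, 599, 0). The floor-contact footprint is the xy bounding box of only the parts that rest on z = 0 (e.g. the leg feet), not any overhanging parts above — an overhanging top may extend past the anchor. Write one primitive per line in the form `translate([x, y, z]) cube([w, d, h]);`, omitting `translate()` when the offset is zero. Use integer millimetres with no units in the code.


translate([208, 132, 460]) cube([436, 467, 24]);
translate([208, 132, 0]) cube([30, 30, 460]);
translate([614, 132, 0]) cube([30, 30, 460]);
translate([208, 569, 0]) cube([30, 30, 460]);
translate([614, 569, 0]) cube([30, 30, 460]);
translate([208, 577, 484]) cube([436, 22, 351]);
translate([208, 132, 663]) cube([28, 445, 28]);
translate([616, 132, 663]) cube([28, 445, 28]);
translate([208, 132, 484]) cube([28, 28, 179]);
translate([616, 132, 484]) cube([28, 28, 179]);


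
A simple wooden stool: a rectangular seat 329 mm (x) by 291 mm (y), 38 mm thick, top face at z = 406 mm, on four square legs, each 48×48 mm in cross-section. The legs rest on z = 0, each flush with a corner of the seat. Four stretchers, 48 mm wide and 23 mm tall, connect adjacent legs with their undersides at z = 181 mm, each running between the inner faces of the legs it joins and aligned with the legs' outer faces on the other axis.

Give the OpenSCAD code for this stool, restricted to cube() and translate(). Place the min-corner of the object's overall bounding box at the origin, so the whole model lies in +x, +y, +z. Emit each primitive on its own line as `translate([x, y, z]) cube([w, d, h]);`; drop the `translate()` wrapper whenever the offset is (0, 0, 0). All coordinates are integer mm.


// leg_h = 406 - 38 = 368
// stretcher span = 329 - 2*48 = 233
translate([0, 0, 368]) cube([329, 291, 38]);
cube([48, 48, 368]);
translate([281, 0, 0]) cube([48, 48, 368]);
translate([0, 243, 0]) cube([48, 48, 368]);
translate([281, 243, 0]) cube([48, 48, 368]);
translate([48, 0, 181]) cube([233, 48, 23]);
translate([48, 243, 181]) cube([233, 48, 23]);
translate([0, 48, 181]) cube([48, 195, 23]);
translate([281, 48, 181]) cube([48, 195, 23]);


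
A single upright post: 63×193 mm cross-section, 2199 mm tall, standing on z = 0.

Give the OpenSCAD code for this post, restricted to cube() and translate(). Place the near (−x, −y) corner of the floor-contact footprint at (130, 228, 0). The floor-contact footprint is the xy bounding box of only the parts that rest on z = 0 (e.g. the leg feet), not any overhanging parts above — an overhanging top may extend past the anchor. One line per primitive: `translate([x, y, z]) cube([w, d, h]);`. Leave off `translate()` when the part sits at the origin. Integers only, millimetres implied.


translate([130, 228, 0]) cube([63, 193, 2199]);


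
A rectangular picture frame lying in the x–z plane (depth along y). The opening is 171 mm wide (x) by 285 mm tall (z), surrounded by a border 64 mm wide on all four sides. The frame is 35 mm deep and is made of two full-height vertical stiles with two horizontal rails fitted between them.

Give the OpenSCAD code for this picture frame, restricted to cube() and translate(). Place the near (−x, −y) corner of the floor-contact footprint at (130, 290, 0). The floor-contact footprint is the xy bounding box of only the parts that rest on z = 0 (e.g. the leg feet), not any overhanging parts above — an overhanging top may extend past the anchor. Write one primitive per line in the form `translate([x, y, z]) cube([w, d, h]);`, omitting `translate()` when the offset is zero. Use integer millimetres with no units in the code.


translate([130, 290, 0]) cube([64, 35, 413]);
translate([365, 290, 0]) cube([64, 35, 413]);
translate([194, 290, 0]) cube([171, 35, 64]);
translate([194, 290, 349]) cube([171, 35, 64]);


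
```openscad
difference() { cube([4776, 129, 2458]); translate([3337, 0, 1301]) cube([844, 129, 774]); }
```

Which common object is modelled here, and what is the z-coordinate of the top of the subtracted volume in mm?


A wall with a window opening. The window head height is 2075 mm.

A wall with a rectangular opening subtracted — a window. Sill at z = 1301, opening 774 mm tall, so the head is at 1301 + 774 = 2075 mm.


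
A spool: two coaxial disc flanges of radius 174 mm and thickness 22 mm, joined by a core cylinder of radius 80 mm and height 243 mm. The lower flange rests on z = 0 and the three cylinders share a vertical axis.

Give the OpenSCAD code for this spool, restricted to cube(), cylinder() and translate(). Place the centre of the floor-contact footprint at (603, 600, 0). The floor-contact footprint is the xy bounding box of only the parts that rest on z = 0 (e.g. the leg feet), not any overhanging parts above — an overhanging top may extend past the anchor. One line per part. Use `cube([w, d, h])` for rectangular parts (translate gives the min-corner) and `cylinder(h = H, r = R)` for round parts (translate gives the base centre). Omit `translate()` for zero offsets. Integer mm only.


translate([603, 600, 0]) cylinder(h = 22, r = 174);
translate([603, 600, 22]) cylinder(h = 243, r = 80);
translate([603, 600, 265]) cylinder(h = 22, r = 174);


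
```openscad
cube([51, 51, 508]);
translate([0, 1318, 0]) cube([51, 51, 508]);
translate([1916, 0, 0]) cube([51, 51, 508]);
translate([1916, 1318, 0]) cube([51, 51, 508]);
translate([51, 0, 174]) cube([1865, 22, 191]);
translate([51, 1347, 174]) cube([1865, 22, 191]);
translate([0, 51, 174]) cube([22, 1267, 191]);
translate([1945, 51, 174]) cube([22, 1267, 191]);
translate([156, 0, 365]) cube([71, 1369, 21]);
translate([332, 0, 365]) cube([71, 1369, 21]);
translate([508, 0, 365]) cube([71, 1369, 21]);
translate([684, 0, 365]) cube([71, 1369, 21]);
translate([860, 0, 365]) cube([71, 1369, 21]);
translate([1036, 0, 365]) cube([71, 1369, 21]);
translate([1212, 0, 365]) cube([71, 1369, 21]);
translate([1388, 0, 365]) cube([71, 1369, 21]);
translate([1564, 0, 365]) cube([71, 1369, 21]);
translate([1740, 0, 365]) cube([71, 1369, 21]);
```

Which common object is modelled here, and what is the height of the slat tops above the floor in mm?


A bed frame. The slat-top height is 386 mm.

Four posts, four rails, and a row of slats — a bed frame. Slats sit on the rails at z = 174 + 191 = 365; with slat thickness 21, the top is 386 mm.


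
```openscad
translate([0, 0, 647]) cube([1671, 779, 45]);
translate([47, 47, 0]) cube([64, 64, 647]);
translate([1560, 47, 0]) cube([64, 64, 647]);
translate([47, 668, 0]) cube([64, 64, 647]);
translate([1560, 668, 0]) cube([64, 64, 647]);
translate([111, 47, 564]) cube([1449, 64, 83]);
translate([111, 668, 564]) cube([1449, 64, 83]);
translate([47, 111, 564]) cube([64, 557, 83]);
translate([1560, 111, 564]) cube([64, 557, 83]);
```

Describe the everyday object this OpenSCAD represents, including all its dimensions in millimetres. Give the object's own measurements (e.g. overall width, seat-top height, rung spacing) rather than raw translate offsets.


A rectangular dining table. The top is 1671×779×45 mm with its upper surface at z = 692 mm. It stands on four 64×64 mm square legs, each inset 47 mm from the nearest pair of top edges, running from the floor to the underside of the top. Four apron rails, 64 mm thick and 83 mm tall, run between adjacent legs with their top edges flush with the underside of the top and their outer faces flush with the legs' outer faces.


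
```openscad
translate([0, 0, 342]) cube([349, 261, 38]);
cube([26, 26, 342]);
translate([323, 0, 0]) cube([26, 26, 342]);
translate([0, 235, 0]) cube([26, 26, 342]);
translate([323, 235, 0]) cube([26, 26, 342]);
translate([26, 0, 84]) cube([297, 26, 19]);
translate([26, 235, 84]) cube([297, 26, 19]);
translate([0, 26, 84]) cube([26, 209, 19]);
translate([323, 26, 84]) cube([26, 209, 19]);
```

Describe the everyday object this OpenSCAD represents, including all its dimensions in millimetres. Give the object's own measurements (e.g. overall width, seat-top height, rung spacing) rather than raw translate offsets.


A four-legged stool. The seat is a 349×261×38 mm slab whose top surface is at z = 380 mm; four square legs, each 26×26 mm in cross-section, run from the floor (z = 0) to the underside of the seat, each flush with a corner of the seat. Four stretchers, 26 mm wide and 19 mm tall, connect adjacent legs with their undersides at z = 84 mm, each running between the inner faces of the legs it joins and aligned with the legs' outer faces on the other axis.


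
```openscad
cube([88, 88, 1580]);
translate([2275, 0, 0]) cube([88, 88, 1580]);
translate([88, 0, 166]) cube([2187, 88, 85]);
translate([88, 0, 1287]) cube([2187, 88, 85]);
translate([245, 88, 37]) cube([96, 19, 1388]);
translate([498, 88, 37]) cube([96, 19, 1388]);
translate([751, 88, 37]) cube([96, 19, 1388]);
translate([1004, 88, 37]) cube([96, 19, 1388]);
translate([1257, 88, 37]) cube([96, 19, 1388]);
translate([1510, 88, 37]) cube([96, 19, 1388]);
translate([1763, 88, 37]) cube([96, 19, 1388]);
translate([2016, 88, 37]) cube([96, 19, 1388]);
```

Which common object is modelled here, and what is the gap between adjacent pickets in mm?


A fence section. The picket gap is 157 mm.

Two posts, two rails, 8 pickets — a fence section. Span 2187 mm holds 8 pickets of 96 mm with 9 equal gaps: ⌊(2187 − 8·96) / 9⌋ = 157 mm.


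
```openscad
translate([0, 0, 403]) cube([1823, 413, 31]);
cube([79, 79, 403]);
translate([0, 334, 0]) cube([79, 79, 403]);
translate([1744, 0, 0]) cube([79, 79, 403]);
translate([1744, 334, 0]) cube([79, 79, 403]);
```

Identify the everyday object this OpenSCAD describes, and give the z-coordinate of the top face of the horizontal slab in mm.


A bench. The seat-top height is 434 mm.

A long slab on four corner posts — a bench. The slab sits at z = 403 with thickness 31, so the top is 403 + 31 = 434 mm.


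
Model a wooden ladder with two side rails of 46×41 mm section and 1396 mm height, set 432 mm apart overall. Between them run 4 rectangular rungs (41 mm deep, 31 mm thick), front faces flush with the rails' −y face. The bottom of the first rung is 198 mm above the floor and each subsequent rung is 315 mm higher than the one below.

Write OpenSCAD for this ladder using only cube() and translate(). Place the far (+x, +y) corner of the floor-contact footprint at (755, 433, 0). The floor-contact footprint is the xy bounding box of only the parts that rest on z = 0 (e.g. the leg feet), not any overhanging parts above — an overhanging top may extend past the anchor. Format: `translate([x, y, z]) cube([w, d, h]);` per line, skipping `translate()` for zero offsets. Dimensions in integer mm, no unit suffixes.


translate([323, 392, 0]) cube([46, 41, 1396]);
translate([709, 392, 0]) cube([46, 41, 1396]);
translate([369, 392, 198]) cube([340, 41, 31]);
translate([369, 392, 513]) cube([340, 41, 31]);
translate([369, 392, 828]) cube([340, 41, 31]);
translate([369, 392, 1143]) cube([340, 41, 31]);


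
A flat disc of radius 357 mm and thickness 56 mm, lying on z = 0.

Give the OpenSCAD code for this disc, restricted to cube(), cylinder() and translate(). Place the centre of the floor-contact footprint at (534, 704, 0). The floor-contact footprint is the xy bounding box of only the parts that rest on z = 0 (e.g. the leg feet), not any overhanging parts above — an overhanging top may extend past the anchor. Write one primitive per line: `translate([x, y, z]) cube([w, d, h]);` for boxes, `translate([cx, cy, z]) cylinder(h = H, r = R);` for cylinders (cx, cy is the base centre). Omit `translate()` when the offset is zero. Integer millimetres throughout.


translate([534, 704, 0]) cylinder(h = 56, r = 357);


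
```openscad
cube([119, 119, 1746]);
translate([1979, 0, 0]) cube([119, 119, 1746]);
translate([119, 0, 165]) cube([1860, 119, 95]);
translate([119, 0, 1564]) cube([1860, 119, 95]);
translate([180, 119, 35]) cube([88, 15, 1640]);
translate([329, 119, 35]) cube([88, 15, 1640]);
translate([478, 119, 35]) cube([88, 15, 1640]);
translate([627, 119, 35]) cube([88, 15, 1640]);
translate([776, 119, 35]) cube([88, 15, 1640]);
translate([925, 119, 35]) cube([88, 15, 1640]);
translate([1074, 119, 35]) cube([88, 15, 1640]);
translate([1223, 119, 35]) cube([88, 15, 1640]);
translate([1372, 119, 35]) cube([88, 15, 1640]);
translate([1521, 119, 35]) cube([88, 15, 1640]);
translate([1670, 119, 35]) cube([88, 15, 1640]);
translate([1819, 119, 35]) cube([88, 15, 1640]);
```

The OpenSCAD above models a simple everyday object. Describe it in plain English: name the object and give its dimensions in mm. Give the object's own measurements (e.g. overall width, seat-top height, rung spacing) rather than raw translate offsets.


A fence section. Two 119×119 mm posts, 1746 mm tall, stand on the floor with a clear span of 1860 mm between their inner faces. Two horizontal rails of 119×95 mm section span the gap between the posts with their undersides at z = 165 mm and z = 1564 mm, flush with the posts' −y face. 12 pickets, each 88 mm wide, 15 mm thick and 1640 mm tall, are fixed to the +y face of the rails with their bottoms at z = 35 mm, spaced across the span with a 61 mm gap after the −x post and between neighbouring pickets, with 72 mm left before the +x post.


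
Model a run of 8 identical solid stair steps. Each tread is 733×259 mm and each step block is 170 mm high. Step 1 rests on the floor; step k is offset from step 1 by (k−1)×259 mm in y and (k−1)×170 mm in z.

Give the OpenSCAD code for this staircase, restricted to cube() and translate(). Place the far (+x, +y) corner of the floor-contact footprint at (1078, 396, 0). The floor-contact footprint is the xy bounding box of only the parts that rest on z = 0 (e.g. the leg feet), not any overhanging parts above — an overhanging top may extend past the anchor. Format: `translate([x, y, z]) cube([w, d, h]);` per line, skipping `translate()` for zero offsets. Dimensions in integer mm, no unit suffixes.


translate([345, 137, 0]) cube([733, 259, 170]);
translate([345, 396, 170]) cube([733, 259, 170]);
translate([345, 655, 340]) cube([733, 259, 170]);
translate([345, 914, 510]) cube([733, 259, 170]);
translate([345, 1173, 680]) cube([733, 259, 170]);
translate([345, 1432, 850]) cube([733, 259, 170]);
translate([345, 1691, 1020]) cube([733, 259, 170]);
translate([345, 1950, 1190]) cube([733, 259, 170]);
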